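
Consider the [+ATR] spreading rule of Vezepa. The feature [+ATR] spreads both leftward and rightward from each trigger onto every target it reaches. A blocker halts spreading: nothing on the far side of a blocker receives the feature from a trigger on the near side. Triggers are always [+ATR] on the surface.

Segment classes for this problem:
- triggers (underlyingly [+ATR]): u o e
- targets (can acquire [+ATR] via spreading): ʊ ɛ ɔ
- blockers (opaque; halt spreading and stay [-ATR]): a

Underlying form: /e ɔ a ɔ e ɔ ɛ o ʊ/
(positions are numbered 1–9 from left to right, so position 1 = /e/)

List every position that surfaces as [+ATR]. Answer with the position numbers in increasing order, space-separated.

From /e/ at 1 rightward: 2 /ɔ/ → [+ATR]; 3 /a/ blocks.
From /e/ at 1 leftward: word edge.
From /e/ at 5 rightward: 6 /ɔ/ → [+ATR]; 7 /ɛ/ → [+ATR]; 8 /o/ is itself a trigger — this domain ends here.
From /e/ at 5 leftward: 4 /ɔ/ → [+ATR]; 3 /a/ blocks.
From /o/ at 8 rightward: 9 /ʊ/ → [+ATR]; word edge.
From /o/ at 8 leftward: 7 /ɛ/ → [+ATR]; 6 /ɔ/ → [+ATR]; 5 /e/ is itself a trigger — this domain ends here.

1 2 4 5 6 7 8 9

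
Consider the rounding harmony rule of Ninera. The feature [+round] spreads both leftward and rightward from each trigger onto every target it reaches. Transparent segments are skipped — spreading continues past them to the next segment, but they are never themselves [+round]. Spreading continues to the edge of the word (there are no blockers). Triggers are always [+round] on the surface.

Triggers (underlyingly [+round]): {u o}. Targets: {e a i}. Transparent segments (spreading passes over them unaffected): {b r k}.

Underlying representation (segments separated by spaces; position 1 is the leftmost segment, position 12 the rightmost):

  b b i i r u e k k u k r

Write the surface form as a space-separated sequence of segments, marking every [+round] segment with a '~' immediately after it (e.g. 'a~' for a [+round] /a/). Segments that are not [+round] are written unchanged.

From /u/ at 6 rightward: 7 /e/ → [+round]; 8 /k/ transparent; 9 /k/ transparent; 10 /u/ is itself a trigger — this domain ends here.
From /u/ at 6 leftward: 5 /r/ transparent; 4 /i/ → [+round]; 3 /i/ → [+round]; 2 /b/ transparent; 1 /b/ transparent; word edge.
From /u/ at 10 rightward: 11 /k/ transparent; 12 /r/ transparent; word edge.
From /u/ at 10 leftward: 9 /k/ transparent; 8 /k/ transparent; 7 /e/ → [+round]; 6 /u/ is itself a trigger — this domain ends here.
[+round] positions on the surface: 3 4 6 7 10.

b b i~ i~ r u~ e~ k k u~ k r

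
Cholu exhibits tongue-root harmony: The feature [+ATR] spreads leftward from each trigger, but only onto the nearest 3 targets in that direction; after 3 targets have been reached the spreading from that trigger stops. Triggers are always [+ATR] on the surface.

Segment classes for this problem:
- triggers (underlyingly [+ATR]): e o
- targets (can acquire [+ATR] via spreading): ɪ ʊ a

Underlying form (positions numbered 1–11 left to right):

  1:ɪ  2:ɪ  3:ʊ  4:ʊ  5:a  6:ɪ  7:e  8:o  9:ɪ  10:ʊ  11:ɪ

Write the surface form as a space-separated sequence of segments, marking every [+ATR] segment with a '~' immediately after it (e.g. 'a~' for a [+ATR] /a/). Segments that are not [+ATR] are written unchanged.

ɪ ɪ ʊ ʊ~ a~ ɪ~ e~ o~ ɪ ʊ ɪ

From /e/ at 7 leftward: 6 /ɪ/ → [+ATR]; 5 /a/ → [+ATR]; 4 /ʊ/ → [+ATR]; bound reached.
From /o/ at 8 leftward: 7 /e/ is itself a trigger — this domain ends here.
Targets with no active source: positions 1 2 3 9 10 11 stay [-ATR].
[+ATR] positions on the surface: 4 5 6 7 8.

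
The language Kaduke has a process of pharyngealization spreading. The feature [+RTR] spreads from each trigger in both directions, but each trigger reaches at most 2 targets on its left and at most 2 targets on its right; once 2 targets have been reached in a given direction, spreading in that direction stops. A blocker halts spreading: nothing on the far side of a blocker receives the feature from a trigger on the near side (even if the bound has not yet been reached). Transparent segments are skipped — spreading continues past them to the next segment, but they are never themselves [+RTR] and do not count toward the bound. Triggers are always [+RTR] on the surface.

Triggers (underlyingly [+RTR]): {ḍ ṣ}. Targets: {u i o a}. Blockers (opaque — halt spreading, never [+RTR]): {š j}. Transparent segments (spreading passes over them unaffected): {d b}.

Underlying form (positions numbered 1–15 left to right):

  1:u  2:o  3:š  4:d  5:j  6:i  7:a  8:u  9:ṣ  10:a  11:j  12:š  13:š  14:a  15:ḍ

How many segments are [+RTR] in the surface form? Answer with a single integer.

6

From /ṣ/ at 9 rightward: 10 /a/ → [+RTR]; 11 /j/ blocks.
From /ṣ/ at 9 leftward: 8 /u/ → [+RTR]; 7 /a/ → [+RTR]; bound reached.
From /ḍ/ at 15 rightward: word edge.
From /ḍ/ at 15 leftward: 14 /a/ → [+RTR]; 13 /š/ blocks.
Targets with no active source: positions 1 2 6 stay [-emphatic].
[+RTR] positions on the surface: 7 8 9 10 14 15.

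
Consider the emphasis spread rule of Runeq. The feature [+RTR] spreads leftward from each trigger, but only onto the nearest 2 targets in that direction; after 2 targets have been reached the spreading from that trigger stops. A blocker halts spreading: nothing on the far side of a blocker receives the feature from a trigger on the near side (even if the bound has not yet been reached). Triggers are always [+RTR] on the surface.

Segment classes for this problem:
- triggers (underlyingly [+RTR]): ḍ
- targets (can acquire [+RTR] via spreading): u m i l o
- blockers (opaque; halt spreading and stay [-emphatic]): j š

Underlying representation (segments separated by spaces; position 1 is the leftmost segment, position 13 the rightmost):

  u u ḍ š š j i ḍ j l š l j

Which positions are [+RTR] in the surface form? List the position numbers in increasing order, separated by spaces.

From /ḍ/ at 3 leftward: 2 /u/ → [+RTR]; 1 /u/ → [+RTR]; bound reached.
From /ḍ/ at 8 leftward: 7 /i/ → [+RTR]; 6 /j/ blocks.
Targets with no active source: positions 10 12 stay [-emphatic].

1 2 3 7 8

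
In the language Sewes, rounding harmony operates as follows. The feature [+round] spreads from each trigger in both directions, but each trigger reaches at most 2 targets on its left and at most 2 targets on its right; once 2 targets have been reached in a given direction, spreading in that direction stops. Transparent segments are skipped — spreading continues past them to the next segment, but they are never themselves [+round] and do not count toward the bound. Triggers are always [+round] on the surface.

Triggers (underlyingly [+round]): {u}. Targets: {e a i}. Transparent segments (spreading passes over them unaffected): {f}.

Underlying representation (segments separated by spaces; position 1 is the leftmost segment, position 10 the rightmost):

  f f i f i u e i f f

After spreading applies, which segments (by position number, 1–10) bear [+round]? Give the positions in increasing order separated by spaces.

From /u/ at 6 rightward: 7 /e/ → [+round]; 8 /i/ → [+round]; bound reached.
From /u/ at 6 leftward: 5 /i/ → [+round]; 4 /f/ transparent; 3 /i/ → [+round]; bound reached.

3 5 6 7 8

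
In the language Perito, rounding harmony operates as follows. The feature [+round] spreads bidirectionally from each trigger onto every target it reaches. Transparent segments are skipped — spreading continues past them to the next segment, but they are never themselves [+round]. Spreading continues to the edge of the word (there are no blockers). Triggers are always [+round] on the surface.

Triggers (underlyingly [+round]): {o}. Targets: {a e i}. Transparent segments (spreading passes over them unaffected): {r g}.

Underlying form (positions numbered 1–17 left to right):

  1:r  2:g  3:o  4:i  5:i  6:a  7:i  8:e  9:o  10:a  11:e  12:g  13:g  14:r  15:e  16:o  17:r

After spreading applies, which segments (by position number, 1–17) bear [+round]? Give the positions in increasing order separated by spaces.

From /o/ at 3 rightward: 4 /i/ → [+round]; 5 /i/ → [+round]; 6 /a/ → [+round]; 7 /i/ → [+round]; 8 /e/ → [+round]; 9 /o/ is itself a trigger — this domain ends here.
From /o/ at 3 leftward: 2 /g/ transparent; 1 /r/ transparent; word edge.
From /o/ at 9 rightward: 10 /a/ → [+round]; 11 /e/ → [+round]; 12 /g/ transparent; 13 /g/ transparent; 14 /r/ transparent; 15 /e/ → [+round]; 16 /o/ is itself a trigger — this domain ends here.
From /o/ at 9 leftward: 8 /e/ → [+round]; 7 /i/ → [+round]; 6 /a/ → [+round]; 5 /i/ → [+round]; 4 /i/ → [+round]; 3 /o/ is itself a trigger — this domain ends here.
From /o/ at 16 rightward: 17 /r/ transparent; word edge.
From /o/ at 16 leftward: 15 /e/ → [+round]; 14 /r/ transparent; 13 /g/ transparent; 12 /g/ transparent; 11 /e/ → [+round]; 10 /a/ → [+round]; 9 /o/ is itself a trigger — this domain ends here.

3 4 5 6 7 8 9 10 11 15 16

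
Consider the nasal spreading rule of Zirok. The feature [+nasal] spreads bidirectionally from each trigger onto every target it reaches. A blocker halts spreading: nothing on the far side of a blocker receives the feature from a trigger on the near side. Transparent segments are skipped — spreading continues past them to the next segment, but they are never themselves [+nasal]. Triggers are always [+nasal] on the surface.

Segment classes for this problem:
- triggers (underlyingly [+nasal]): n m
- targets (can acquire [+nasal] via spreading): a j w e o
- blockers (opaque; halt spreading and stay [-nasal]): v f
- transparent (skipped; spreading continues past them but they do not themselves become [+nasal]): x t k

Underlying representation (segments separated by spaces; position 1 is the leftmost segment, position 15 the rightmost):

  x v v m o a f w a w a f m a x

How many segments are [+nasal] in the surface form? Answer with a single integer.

5

From /m/ at 4 rightward: 5 /o/ → [+nasal]; 6 /a/ → [+nasal]; 7 /f/ blocks.
From /m/ at 4 leftward: 3 /v/ blocks.
From /m/ at 13 rightward: 14 /a/ → [+nasal]; 15 /x/ transparent; word edge.
From /m/ at 13 leftward: 12 /f/ blocks.
Targets with no active source: positions 8 9 10 11 stay [-nasal].
[+nasal] positions on the surface: 4 5 6 13 14.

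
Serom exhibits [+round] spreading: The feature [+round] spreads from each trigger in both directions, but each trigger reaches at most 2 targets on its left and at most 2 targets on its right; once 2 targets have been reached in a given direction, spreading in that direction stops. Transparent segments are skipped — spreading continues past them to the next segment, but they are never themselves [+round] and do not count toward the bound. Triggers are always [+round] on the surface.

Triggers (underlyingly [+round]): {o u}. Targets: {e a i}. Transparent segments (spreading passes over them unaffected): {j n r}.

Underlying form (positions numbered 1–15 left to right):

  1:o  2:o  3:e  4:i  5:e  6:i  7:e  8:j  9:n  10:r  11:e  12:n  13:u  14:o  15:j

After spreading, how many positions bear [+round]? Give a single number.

From /o/ at 1 rightward: 2 /o/ is itself a trigger — this domain ends here.
From /o/ at 1 leftward: word edge.
From /o/ at 2 rightward: 3 /e/ → [+round]; 4 /i/ → [+round]; bound reached.
From /o/ at 2 leftward: 1 /o/ is itself a trigger — this domain ends here.
From /u/ at 13 rightward: 14 /o/ is itself a trigger — this domain ends here.
From /u/ at 13 leftward: 12 /n/ transparent; 11 /e/ → [+round]; 10 /r/ transparent; 9 /n/ transparent; 8 /j/ transparent; 7 /e/ → [+round]; bound reached.
From /o/ at 14 rightward: 15 /j/ transparent; word edge.
From /o/ at 14 leftward: 13 /u/ is itself a trigger — this domain ends here.
Targets with no active source: positions 5 6 stay [-round].
[+round] positions on the surface: 1 2 3 4 7 11 13 14.

8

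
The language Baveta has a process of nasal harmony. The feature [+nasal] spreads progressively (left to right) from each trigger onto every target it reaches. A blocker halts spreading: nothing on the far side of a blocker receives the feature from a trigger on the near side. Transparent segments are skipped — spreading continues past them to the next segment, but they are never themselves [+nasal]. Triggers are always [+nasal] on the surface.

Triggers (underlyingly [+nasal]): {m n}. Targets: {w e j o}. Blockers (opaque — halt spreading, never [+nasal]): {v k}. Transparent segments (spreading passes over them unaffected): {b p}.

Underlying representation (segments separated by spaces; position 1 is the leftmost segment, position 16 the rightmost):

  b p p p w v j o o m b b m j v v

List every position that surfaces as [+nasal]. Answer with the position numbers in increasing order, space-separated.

From /m/ at 10 rightward: 11 /b/ transparent; 12 /b/ transparent; 13 /m/ is itself a trigger — this domain ends here.
From /m/ at 13 rightward: 14 /j/ → [+nasal]; 15 /v/ blocks.
Targets with no active source: positions 5 7 8 9 stay [-nasal].

10 13 14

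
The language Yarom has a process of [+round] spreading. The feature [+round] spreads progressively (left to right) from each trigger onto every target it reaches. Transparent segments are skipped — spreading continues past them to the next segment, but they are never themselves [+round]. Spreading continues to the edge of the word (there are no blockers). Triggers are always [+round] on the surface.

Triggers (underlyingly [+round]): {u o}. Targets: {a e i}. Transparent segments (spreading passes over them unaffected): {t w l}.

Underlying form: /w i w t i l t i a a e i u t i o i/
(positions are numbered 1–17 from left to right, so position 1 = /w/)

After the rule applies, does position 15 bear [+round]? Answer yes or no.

yes

From /u/ at 13 rightward: 14 /t/ transparent; 15 /i/ → [+round]; 16 /o/ is itself a trigger — this domain ends here.
From /o/ at 16 rightward: 17 /i/ → [+round]; word edge.
Targets with no active source: positions 2 5 8 9 10 11 12 stay [-round].
[+round] positions on the surface: 13 15 16 17.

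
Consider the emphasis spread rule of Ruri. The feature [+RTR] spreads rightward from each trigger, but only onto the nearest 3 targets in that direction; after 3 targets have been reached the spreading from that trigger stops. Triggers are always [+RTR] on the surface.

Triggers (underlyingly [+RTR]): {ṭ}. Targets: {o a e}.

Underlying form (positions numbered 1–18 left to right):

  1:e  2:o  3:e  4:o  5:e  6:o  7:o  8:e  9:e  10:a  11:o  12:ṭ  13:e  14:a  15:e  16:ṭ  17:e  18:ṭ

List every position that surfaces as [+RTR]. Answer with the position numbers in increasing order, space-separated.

From /ṭ/ at 12 rightward: 13 /e/ → [+RTR]; 14 /a/ → [+RTR]; 15 /e/ → [+RTR]; bound reached.
From /ṭ/ at 16 rightward: 17 /e/ → [+RTR]; 18 /ṭ/ is itself a trigger — this domain ends here.
From /ṭ/ at 18 rightward: word edge.
Targets with no active source: positions 1 2 3 4 5 6 7 8 9 10 11 stay [-emphatic].

12 13 14 15 16 17 18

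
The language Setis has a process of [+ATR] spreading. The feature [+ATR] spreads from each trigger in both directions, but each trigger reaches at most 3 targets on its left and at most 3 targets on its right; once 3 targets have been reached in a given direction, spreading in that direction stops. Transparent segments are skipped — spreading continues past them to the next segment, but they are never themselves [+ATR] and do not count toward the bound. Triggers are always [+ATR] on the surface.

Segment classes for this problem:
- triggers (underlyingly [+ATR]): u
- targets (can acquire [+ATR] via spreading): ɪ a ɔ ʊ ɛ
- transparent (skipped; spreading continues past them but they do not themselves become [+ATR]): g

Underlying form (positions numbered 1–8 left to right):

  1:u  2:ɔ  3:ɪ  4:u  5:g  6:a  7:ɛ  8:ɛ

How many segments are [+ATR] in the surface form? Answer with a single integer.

7

From /u/ at 1 rightward: 2 /ɔ/ → [+ATR]; 3 /ɪ/ → [+ATR]; 4 /u/ is itself a trigger — this domain ends here.
From /u/ at 1 leftward: word edge.
From /u/ at 4 rightward: 5 /g/ transparent; 6 /a/ → [+ATR]; 7 /ɛ/ → [+ATR]; 8 /ɛ/ → [+ATR]; bound reached.
From /u/ at 4 leftward: 3 /ɪ/ → [+ATR]; 2 /ɔ/ → [+ATR]; 1 /u/ is itself a trigger — this domain ends here.
[+ATR] positions on the surface: 1 2 3 4 6 7 8.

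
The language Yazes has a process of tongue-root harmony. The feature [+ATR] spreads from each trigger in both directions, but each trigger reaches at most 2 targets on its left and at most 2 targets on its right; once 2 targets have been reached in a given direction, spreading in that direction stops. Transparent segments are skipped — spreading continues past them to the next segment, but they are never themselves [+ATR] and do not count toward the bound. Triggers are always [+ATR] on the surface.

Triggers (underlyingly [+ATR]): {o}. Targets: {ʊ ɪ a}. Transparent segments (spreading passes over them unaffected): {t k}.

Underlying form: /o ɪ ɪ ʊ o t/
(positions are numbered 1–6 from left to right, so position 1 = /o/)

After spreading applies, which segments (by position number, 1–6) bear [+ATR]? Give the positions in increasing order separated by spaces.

1 2 3 4 5

From /o/ at 1 rightward: 2 /ɪ/ → [+ATR]; 3 /ɪ/ → [+ATR]; bound reached.
From /o/ at 1 leftward: word edge.
From /o/ at 5 rightward: 6 /t/ transparent; word edge.
From /o/ at 5 leftward: 4 /ʊ/ → [+ATR]; 3 /ɪ/ → [+ATR]; bound reached.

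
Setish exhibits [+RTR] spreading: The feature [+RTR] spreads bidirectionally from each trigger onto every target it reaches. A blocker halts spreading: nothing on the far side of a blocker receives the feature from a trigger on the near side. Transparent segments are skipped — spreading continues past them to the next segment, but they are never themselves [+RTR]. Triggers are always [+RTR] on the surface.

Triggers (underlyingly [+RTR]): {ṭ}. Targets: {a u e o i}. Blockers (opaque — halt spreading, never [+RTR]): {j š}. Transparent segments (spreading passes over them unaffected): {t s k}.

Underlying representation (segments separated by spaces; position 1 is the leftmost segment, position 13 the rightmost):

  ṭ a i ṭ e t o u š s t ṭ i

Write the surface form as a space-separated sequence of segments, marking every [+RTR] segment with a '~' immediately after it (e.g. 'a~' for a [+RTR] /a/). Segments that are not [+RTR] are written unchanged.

ṭ~ a~ i~ ṭ~ e~ t o~ u~ š s t ṭ~ i~

From /ṭ/ at 1 rightward: 2 /a/ → [+RTR]; 3 /i/ → [+RTR]; 4 /ṭ/ is itself a trigger — this domain ends here.
From /ṭ/ at 1 leftward: word edge.
From /ṭ/ at 4 rightward: 5 /e/ → [+RTR]; 6 /t/ transparent; 7 /o/ → [+RTR]; 8 /u/ → [+RTR]; 9 /š/ blocks.
From /ṭ/ at 4 leftward: 3 /i/ → [+RTR]; 2 /a/ → [+RTR]; 1 /ṭ/ is itself a trigger — this domain ends here.
From /ṭ/ at 12 rightward: 13 /i/ → [+RTR]; word edge.
From /ṭ/ at 12 leftward: 11 /t/ transparent; 10 /s/ transparent; 9 /š/ blocks.
[+RTR] positions on the surface: 1 2 3 4 5 7 8 12 13.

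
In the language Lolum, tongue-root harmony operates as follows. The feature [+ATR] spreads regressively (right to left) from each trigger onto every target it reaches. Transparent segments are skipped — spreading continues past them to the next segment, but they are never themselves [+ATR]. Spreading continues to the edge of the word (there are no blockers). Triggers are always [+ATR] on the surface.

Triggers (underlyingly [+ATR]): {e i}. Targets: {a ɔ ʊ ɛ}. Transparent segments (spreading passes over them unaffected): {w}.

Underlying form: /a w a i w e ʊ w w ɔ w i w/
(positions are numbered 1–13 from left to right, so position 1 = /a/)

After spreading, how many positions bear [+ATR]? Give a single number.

7

From /i/ at 4 leftward: 3 /a/ → [+ATR]; 2 /w/ transparent; 1 /a/ → [+ATR]; word edge.
From /e/ at 6 leftward: 5 /w/ transparent; 4 /i/ is itself a trigger — this domain ends here.
From /i/ at 12 leftward: 11 /w/ transparent; 10 /ɔ/ → [+ATR]; 9 /w/ transparent; 8 /w/ transparent; 7 /ʊ/ → [+ATR]; 6 /e/ is itself a trigger — this domain ends here.
[+ATR] positions on the surface: 1 3 4 6 7 10 12.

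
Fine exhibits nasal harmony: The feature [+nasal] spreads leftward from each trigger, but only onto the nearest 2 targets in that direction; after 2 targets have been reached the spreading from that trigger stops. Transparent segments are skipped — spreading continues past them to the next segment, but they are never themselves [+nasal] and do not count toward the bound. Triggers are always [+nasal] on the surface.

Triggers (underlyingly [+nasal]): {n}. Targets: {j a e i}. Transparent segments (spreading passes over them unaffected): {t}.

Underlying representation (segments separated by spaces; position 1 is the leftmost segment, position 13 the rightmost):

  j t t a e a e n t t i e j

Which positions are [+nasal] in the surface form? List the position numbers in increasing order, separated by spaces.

From /n/ at 8 leftward: 7 /e/ → [+nasal]; 6 /a/ → [+nasal]; bound reached.
Targets with no active source: positions 1 4 5 11 12 13 stay [-nasal].

6 7 8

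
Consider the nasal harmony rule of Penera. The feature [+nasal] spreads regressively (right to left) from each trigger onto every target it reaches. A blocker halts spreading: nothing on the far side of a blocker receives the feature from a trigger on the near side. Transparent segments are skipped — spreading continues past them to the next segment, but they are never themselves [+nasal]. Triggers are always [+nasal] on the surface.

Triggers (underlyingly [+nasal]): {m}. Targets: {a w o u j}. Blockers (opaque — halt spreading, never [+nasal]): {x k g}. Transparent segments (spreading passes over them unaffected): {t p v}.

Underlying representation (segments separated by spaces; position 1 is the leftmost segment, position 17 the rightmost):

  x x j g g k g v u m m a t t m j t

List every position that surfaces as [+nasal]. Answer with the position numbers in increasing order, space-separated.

9 10 11 12 15

From /m/ at 10 leftward: 9 /u/ → [+nasal]; 8 /v/ transparent; 7 /g/ blocks.
From /m/ at 11 leftward: 10 /m/ is itself a trigger — this domain ends here.
From /m/ at 15 leftward: 14 /t/ transparent; 13 /t/ transparent; 12 /a/ → [+nasal]; 11 /m/ is itself a trigger — this domain ends here.
Targets with no active source: positions 3 16 stay [-nasal].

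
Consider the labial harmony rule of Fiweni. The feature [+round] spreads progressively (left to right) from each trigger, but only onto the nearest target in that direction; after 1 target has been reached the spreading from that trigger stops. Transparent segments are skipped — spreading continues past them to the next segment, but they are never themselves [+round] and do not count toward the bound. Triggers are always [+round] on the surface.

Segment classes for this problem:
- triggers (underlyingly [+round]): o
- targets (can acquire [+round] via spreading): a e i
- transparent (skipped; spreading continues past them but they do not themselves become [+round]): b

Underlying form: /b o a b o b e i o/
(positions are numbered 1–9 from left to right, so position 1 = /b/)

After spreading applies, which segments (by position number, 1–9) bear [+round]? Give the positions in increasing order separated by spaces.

2 3 5 7 9

From /o/ at 2 rightward: 3 /a/ → [+round]; bound reached.
From /o/ at 5 rightward: 6 /b/ transparent; 7 /e/ → [+round]; bound reached.
From /o/ at 9 rightward: word edge.
Target with no active source: position 8 stays [-round].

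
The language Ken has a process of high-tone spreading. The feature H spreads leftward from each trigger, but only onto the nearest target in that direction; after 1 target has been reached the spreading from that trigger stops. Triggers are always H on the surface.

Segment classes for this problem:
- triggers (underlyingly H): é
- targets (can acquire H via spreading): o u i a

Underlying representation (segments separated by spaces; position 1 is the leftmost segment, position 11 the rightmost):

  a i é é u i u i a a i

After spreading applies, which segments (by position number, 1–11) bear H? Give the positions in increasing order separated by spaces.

From /é/ at 3 leftward: 2 /i/ → H; bound reached.
From /é/ at 4 leftward: 3 /é/ is itself a trigger — this domain ends here.
Targets with no active source: positions 1 5 6 7 8 9 10 11 stay [-high tone].

2 3 4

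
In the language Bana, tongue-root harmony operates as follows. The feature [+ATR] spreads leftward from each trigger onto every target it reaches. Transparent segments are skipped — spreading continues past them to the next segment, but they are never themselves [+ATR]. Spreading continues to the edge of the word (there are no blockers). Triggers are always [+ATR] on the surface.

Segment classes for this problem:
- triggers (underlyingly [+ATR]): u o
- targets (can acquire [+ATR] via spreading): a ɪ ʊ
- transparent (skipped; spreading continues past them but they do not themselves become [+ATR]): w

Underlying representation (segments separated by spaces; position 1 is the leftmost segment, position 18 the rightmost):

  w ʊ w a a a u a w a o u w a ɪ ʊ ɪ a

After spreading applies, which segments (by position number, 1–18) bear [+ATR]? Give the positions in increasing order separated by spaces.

2 4 5 6 7 8 10 11 12

From /u/ at 7 leftward: 6 /a/ → [+ATR]; 5 /a/ → [+ATR]; 4 /a/ → [+ATR]; 3 /w/ transparent; 2 /ʊ/ → [+ATR]; 1 /w/ transparent; word edge.
From /o/ at 11 leftward: 10 /a/ → [+ATR]; 9 /w/ transparent; 8 /a/ → [+ATR]; 7 /u/ is itself a trigger — this domain ends here.
From /u/ at 12 leftward: 11 /o/ is itself a trigger — this domain ends here.
Targets with no active source: positions 14 15 16 17 18 stay [-ATR].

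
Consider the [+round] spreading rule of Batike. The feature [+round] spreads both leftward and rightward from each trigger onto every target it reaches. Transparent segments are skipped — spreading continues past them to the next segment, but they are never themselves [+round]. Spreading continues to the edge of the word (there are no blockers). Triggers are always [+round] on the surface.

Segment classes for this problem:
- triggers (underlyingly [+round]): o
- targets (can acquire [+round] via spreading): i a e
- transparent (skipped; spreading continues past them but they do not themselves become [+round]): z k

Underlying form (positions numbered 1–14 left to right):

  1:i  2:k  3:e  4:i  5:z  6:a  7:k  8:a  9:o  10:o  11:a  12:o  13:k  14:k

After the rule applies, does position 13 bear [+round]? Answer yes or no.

no

From /o/ at 9 rightward: 10 /o/ is itself a trigger — this domain ends here.
From /o/ at 9 leftward: 8 /a/ → [+round]; 7 /k/ transparent; 6 /a/ → [+round]; 5 /z/ transparent; 4 /i/ → [+round]; 3 /e/ → [+round]; 2 /k/ transparent; 1 /i/ → [+round]; word edge.
From /o/ at 10 rightward: 11 /a/ → [+round]; 12 /o/ is itself a trigger — this domain ends here.
From /o/ at 10 leftward: 9 /o/ is itself a trigger — this domain ends here.
From /o/ at 12 rightward: 13 /k/ transparent; 14 /k/ transparent; word edge.
From /o/ at 12 leftward: 11 /a/ → [+round]; 10 /o/ is itself a trigger — this domain ends here.
[+round] positions on the surface: 1 3 4 6 8 9 10 11 12.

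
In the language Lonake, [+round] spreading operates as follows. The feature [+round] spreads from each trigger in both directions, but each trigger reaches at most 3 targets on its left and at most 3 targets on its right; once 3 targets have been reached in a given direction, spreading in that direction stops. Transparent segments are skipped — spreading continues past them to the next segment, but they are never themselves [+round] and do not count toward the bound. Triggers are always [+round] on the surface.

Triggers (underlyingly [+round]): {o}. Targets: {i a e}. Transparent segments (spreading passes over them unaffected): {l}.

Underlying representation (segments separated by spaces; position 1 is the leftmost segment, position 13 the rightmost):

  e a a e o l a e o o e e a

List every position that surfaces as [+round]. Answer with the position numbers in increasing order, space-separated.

From /o/ at 5 rightward: 6 /l/ transparent; 7 /a/ → [+round]; 8 /e/ → [+round]; 9 /o/ is itself a trigger — this domain ends here.
From /o/ at 5 leftward: 4 /e/ → [+round]; 3 /a/ → [+round]; 2 /a/ → [+round]; bound reached.
From /o/ at 9 rightward: 10 /o/ is itself a trigger — this domain ends here.
From /o/ at 9 leftward: 8 /e/ → [+round]; 7 /a/ → [+round]; 6 /l/ transparent; 5 /o/ is itself a trigger — this domain ends here.
From /o/ at 10 rightward: 11 /e/ → [+round]; 12 /e/ → [+round]; 13 /a/ → [+round]; bound reached.
From /o/ at 10 leftward: 9 /o/ is itself a trigger — this domain ends here.
Target with no active source: position 1 stays [-round].

2 3 4 5 7 8 9 10 11 12 13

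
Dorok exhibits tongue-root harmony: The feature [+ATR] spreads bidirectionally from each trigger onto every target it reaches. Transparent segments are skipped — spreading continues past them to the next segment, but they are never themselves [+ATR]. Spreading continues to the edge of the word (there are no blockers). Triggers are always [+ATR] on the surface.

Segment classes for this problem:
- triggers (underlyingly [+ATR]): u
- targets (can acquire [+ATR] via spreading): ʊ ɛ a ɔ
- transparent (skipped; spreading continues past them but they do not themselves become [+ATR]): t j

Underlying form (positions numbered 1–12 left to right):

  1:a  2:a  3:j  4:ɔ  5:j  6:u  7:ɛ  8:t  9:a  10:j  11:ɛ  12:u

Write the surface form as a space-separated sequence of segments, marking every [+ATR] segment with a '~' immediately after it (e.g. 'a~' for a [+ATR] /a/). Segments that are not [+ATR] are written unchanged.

a~ a~ j ɔ~ j u~ ɛ~ t a~ j ɛ~ u~

From /u/ at 6 rightward: 7 /ɛ/ → [+ATR]; 8 /t/ transparent; 9 /a/ → [+ATR]; 10 /j/ transparent; 11 /ɛ/ → [+ATR]; 12 /u/ is itself a trigger — this domain ends here.
From /u/ at 6 leftward: 5 /j/ transparent; 4 /ɔ/ → [+ATR]; 3 /j/ transparent; 2 /a/ → [+ATR]; 1 /a/ → [+ATR]; word edge.
From /u/ at 12 rightward: word edge.
From /u/ at 12 leftward: 11 /ɛ/ → [+ATR]; 10 /j/ transparent; 9 /a/ → [+ATR]; 8 /t/ transparent; 7 /ɛ/ → [+ATR]; 6 /u/ is itself a trigger — this domain ends here.
[+ATR] positions on the surface: 1 2 4 6 7 9 11 12.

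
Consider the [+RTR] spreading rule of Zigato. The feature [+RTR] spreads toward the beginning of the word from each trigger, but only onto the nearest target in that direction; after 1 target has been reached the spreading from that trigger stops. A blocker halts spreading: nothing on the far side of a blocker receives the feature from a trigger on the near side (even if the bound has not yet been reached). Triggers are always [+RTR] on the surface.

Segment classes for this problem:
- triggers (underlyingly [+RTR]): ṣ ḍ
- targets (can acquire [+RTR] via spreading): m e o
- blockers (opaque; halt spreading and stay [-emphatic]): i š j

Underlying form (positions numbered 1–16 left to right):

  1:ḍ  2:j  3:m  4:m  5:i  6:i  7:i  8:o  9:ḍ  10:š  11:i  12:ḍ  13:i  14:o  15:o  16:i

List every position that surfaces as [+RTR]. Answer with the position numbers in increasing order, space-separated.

From /ḍ/ at 1 leftward: word edge.
From /ḍ/ at 9 leftward: 8 /o/ → [+RTR]; bound reached.
From /ḍ/ at 12 leftward: 11 /i/ blocks.
Targets with no active source: positions 3 4 14 15 stay [-emphatic].

1 8 9 12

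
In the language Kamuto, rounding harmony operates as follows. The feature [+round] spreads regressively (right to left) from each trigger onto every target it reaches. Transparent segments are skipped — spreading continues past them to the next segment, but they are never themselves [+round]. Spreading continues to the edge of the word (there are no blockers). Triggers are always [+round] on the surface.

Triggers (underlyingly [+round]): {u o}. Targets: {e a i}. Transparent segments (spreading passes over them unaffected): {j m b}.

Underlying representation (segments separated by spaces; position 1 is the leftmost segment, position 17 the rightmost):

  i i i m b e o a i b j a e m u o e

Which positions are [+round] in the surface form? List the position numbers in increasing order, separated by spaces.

1 2 3 6 7 8 9 12 13 15 16

From /o/ at 7 leftward: 6 /e/ → [+round]; 5 /b/ transparent; 4 /m/ transparent; 3 /i/ → [+round]; 2 /i/ → [+round]; 1 /i/ → [+round]; word edge.
From /u/ at 15 leftward: 14 /m/ transparent; 13 /e/ → [+round]; 12 /a/ → [+round]; 11 /j/ transparent; 10 /b/ transparent; 9 /i/ → [+round]; 8 /a/ → [+round]; 7 /o/ is itself a trigger — this domain ends here.
From /o/ at 16 leftward: 15 /u/ is itself a trigger — this domain ends here.
Target with no active source: position 17 stays [-round].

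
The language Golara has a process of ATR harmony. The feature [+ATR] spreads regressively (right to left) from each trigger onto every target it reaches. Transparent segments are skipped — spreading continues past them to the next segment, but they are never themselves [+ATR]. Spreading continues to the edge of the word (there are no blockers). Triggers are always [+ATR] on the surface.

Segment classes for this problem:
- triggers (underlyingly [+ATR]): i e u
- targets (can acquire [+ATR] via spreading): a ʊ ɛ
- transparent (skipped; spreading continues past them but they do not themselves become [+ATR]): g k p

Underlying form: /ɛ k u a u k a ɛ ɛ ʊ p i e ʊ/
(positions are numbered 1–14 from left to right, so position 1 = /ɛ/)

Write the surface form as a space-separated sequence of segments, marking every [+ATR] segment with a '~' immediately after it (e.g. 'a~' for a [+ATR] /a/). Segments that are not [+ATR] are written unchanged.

From /u/ at 3 leftward: 2 /k/ transparent; 1 /ɛ/ → [+ATR]; word edge.
From /u/ at 5 leftward: 4 /a/ → [+ATR]; 3 /u/ is itself a trigger — this domain ends here.
From /i/ at 12 leftward: 11 /p/ transparent; 10 /ʊ/ → [+ATR]; 9 /ɛ/ → [+ATR]; 8 /ɛ/ → [+ATR]; 7 /a/ → [+ATR]; 6 /k/ transparent; 5 /u/ is itself a trigger — this domain ends here.
From /e/ at 13 leftward: 12 /i/ is itself a trigger — this domain ends here.
Target with no active source: position 14 stays [-ATR].
[+ATR] positions on the surface: 1 3 4 5 7 8 9 10 12 13.

ɛ~ k u~ a~ u~ k a~ ɛ~ ɛ~ ʊ~ p i~ e~ ʊ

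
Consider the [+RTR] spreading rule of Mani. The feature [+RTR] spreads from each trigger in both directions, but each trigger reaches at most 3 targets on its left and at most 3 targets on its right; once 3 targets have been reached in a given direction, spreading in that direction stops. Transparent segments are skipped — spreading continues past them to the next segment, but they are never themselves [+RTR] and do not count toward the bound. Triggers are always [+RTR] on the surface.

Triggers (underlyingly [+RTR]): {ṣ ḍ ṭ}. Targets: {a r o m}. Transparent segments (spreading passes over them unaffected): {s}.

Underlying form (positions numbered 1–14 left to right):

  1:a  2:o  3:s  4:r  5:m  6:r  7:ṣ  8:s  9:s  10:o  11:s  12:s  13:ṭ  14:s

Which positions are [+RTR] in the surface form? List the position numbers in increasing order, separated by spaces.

4 5 6 7 10 13

From /ṣ/ at 7 rightward: 8 /s/ transparent; 9 /s/ transparent; 10 /o/ → [+RTR]; 11 /s/ transparent; 12 /s/ transparent; 13 /ṭ/ is itself a trigger — this domain ends here.
From /ṣ/ at 7 leftward: 6 /r/ → [+RTR]; 5 /m/ → [+RTR]; 4 /r/ → [+RTR]; bound reached.
From /ṭ/ at 13 rightward: 14 /s/ transparent; word edge.
From /ṭ/ at 13 leftward: 12 /s/ transparent; 11 /s/ transparent; 10 /o/ → [+RTR]; 9 /s/ transparent; 8 /s/ transparent; 7 /ṣ/ is itself a trigger — this domain ends here.
Targets with no active source: positions 1 2 stay [-emphatic].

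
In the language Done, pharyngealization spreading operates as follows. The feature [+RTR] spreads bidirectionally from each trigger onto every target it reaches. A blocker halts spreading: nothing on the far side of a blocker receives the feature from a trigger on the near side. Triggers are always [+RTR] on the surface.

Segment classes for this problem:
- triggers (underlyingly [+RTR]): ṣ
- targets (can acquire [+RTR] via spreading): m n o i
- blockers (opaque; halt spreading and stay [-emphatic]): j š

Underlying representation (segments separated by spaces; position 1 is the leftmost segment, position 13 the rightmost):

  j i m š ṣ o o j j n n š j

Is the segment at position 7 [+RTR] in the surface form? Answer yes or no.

From /ṣ/ at 5 rightward: 6 /o/ → [+RTR]; 7 /o/ → [+RTR]; 8 /j/ blocks.
From /ṣ/ at 5 leftward: 4 /š/ blocks.
Targets with no active source: positions 2 3 10 11 stay [-emphatic].
[+RTR] positions on the surface: 5 6 7.

yes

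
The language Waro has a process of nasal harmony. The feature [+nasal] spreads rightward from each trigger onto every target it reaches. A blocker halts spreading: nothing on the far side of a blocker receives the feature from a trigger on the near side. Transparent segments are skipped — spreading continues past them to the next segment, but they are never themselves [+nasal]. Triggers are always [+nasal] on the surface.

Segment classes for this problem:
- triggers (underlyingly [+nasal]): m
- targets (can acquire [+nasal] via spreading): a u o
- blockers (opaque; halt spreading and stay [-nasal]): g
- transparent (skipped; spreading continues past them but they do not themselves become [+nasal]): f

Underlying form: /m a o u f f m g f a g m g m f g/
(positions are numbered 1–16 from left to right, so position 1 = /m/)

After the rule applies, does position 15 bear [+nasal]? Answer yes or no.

From /m/ at 1 rightward: 2 /a/ → [+nasal]; 3 /o/ → [+nasal]; 4 /u/ → [+nasal]; 5 /f/ transparent; 6 /f/ transparent; 7 /m/ is itself a trigger — this domain ends here.
From /m/ at 7 rightward: 8 /g/ blocks.
From /m/ at 12 rightward: 13 /g/ blocks.
From /m/ at 14 rightward: 15 /f/ transparent; 16 /g/ blocks.
Target with no active source: position 10 stays [-nasal].
[+nasal] positions on the surface: 1 2 3 4 7 12 14.

no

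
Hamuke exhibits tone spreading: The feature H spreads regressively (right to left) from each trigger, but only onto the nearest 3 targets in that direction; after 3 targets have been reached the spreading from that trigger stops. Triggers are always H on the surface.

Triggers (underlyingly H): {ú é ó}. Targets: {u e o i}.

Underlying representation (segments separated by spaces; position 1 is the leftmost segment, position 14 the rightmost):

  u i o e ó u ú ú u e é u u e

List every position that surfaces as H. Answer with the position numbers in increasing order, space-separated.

From /ó/ at 5 leftward: 4 /e/ → H; 3 /o/ → H; 2 /i/ → H; bound reached.
From /ú/ at 7 leftward: 6 /u/ → H; 5 /ó/ is itself a trigger — this domain ends here.
From /ú/ at 8 leftward: 7 /ú/ is itself a trigger — this domain ends here.
From /é/ at 11 leftward: 10 /e/ → H; 9 /u/ → H; 8 /ú/ is itself a trigger — this domain ends here.
Targets with no active source: positions 1 12 13 14 stay [-high tone].

2 3 4 5 6 7 8 9 10 11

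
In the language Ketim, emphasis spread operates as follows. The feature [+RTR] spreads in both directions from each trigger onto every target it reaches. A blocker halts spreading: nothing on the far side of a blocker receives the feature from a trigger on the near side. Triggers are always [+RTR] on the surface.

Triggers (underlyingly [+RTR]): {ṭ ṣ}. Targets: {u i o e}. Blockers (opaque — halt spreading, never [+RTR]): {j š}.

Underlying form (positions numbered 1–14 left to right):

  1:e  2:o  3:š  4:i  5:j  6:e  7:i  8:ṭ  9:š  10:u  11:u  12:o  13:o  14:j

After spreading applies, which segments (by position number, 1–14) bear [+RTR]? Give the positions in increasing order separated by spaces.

6 7 8

From /ṭ/ at 8 rightward: 9 /š/ blocks.
From /ṭ/ at 8 leftward: 7 /i/ → [+RTR]; 6 /e/ → [+RTR]; 5 /j/ blocks.
Targets with no active source: positions 1 2 4 10 11 12 13 stay [-emphatic].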